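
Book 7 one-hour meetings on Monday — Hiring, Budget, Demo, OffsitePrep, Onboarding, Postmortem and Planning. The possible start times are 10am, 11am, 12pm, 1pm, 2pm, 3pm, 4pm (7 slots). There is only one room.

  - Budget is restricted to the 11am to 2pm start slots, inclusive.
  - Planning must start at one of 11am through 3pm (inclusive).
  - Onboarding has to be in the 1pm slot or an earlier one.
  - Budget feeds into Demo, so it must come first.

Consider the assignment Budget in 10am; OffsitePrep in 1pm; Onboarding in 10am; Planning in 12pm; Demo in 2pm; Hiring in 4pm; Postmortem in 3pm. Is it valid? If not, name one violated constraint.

Budget is restricted to the 11am to 2pm start slots, inclusive — violated.
Budget feeds into Demo, so it must come first — holds.
There is only one room — violated.
Planning must start at one of 11am through 3pm (inclusive) — holds.
Onboarding has to be in the 1pm slot or an earlier one — holds.

No. Budget is restricted to the 11am to 2pm start slots, inclusive is not satisfied.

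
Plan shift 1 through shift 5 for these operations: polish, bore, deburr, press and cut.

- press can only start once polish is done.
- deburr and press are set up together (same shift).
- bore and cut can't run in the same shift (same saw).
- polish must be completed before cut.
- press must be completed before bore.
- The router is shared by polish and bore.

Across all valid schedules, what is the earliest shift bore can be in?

Precedence pushes bore to at least shift 3.
bore at shift 3 is achievable: deburr=shift 2; press=shift 2; bore=shift 3; cut=shift 2; polish=shift 1.

shift 3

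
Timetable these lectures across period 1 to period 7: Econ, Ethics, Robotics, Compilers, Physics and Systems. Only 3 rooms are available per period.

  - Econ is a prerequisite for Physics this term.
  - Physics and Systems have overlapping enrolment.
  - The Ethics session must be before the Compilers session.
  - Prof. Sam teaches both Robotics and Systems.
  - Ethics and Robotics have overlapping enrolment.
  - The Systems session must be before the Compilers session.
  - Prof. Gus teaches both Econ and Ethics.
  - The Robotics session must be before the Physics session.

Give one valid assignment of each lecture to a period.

Compilers -> period 2, Robotics -> period 2, Econ -> period 2, Systems -> period 1, Physics -> period 3, Ethics -> period 1

Checking: Robotics(period 2) before Physics(period 3); Econ(period 2) before Physics(period 3); Systems(period 1) before Compilers(period 2); Ethics(period 1) before Compilers(period 2); Robotics(period 2) != Systems(period 1); Ethics(period 1) != Robotics(period 2); Physics(period 3) != Systems(period 1); Econ(period 2) != Ethics(period 1); max 3 per period (cap 3).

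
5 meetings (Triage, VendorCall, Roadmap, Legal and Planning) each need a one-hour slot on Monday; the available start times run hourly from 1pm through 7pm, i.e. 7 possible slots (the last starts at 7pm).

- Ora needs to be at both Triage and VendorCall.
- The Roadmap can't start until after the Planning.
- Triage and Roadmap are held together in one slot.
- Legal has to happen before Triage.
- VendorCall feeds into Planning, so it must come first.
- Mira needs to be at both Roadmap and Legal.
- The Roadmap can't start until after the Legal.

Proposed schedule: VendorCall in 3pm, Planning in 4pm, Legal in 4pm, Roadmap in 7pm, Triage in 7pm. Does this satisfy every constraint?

Valid

The Roadmap can't start until after the Legal — holds.
Ora needs to be at both Triage and VendorCall — holds.
VendorCall feeds into Planning, so it must come first — holds.
Triage and Roadmap are held together in one slot — holds.
Mira needs to be at both Roadmap and Legal — holds.
The Roadmap can't start until after the Planning — holds.
Legal has to happen before Triage — holds.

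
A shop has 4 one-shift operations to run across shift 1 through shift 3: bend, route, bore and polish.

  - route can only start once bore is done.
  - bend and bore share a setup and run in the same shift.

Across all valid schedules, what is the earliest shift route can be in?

Precedence pushes route to at least shift 2.
route at shift 2 is achievable: polish -> shift 1, bore -> shift 1, bend -> shift 1, route -> shift 2.

shift 2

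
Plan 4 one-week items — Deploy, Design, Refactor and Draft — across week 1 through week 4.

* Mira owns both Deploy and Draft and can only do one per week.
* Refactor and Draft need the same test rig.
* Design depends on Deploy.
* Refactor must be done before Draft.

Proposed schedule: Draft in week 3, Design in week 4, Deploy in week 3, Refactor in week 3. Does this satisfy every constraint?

Refactor and Draft need the same test rig — violated.
Refactor must be done before Draft — violated.
Mira owns both Deploy and Draft and can only do one per week — violated.
Design depends on Deploy — holds.

No — it violates: Refactor and Draft need the same test rig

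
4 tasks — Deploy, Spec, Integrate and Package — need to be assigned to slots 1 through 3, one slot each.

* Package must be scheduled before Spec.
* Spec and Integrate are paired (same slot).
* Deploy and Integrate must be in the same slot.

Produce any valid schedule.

Package=1, Spec=2, Deploy=2, Integrate=2

Checking: Package(1) before Spec(2); Spec = Integrate = 2; Deploy = Integrate = 2.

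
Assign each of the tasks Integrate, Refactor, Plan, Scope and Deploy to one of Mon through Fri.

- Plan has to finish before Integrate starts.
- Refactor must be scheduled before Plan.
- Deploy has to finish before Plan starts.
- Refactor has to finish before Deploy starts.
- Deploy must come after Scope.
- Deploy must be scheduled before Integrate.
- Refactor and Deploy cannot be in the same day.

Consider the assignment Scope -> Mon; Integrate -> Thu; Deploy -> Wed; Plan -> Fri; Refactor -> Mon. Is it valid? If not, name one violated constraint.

No. Plan has to finish before Integrate starts is not satisfied.

Refactor and Deploy cannot be in the same day — holds.
Plan has to finish before Integrate starts — violated.
Deploy has to finish before Plan starts — holds.
Refactor has to finish before Deploy starts — holds.
Deploy must be scheduled before Integrate — holds.
Refactor must be scheduled before Plan — holds.
Deploy must come after Scope — holds.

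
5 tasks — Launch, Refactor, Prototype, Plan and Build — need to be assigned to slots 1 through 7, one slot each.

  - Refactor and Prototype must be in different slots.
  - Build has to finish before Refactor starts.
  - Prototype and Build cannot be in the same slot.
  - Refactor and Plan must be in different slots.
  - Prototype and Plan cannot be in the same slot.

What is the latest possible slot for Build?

Downstream work caps Build at 6.
Build at 6 is achievable: Launch=1, Build=6, Refactor=7, Plan=2, Prototype=1.

6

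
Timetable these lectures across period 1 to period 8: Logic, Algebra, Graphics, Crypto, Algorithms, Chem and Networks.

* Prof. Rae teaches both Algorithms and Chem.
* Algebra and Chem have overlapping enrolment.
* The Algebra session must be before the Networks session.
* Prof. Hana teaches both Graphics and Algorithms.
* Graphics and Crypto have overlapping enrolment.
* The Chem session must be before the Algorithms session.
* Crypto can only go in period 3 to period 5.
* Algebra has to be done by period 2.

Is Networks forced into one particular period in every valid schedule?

Networks can be period 2 (e.g. Graphics in period 1; Crypto in period 3; Logic in period 1; Algebra in period 1; Chem in period 2; Networks in period 2; Algorithms in period 3) or period 3 (e.g. Algorithms=period 3, Graphics=period 1, Chem=period 2, Algebra=period 1, Networks=period 3, Crypto=period 3, Logic=period 1).

No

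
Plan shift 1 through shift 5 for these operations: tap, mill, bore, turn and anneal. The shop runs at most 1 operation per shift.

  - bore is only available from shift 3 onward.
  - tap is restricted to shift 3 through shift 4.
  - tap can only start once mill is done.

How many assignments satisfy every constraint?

18

Splitting on tap: it can be shift 3 (8), shift 4 (10). Listing each branch's schedules as (mill, bore, turn, anneal) by shift number:
tap=shift 3: (1,4,2,5) (1,4,5,2) (1,5,2,4) (1,5,4,2) (2,4,1,5) (2,4,5,1) (2,5,1,4) (2,5,4,1) — 8.
tap=shift 4: (1,3,2,5) (1,3,5,2) (1,5,2,3) (1,5,3,2) (2,3,1,5) (2,3,5,1) (2,5,1,3) (2,5,3,1) (3,5,1,2) (3,5,2,1) — 10.
Summing: 8 + 10 = 18.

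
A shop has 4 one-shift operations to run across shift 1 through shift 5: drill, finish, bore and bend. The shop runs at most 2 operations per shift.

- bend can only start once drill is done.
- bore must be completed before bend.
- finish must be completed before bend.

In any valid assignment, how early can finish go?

shift 1

Downstream work caps finish at shift 4.
finish at shift 1 is achievable: drill in shift 1, finish in shift 1, bore in shift 2, bend in shift 3.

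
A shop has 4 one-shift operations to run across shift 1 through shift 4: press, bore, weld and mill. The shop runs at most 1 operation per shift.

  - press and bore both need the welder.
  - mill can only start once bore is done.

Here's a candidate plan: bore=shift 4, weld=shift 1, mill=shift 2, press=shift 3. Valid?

The shop runs at most 1 operation per shift — holds.
mill can only start once bore is done — violated.
press and bore both need the welder — holds.

No. mill can only start once bore is done is not satisfied.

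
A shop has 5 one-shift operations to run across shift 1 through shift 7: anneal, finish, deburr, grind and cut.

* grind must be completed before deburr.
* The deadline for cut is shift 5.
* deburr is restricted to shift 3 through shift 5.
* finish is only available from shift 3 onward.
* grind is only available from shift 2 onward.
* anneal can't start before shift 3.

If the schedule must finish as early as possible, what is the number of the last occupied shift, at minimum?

The precedence chain requires at least 2 distinct shifts.
anneal can't be placed before shift 3, so the schedule must run through at least shift 3.
3 works (last occupied shift: shift 3): for example finish=shift 3; anneal=shift 3; deburr=shift 3; cut=shift 1; grind=shift 2.

3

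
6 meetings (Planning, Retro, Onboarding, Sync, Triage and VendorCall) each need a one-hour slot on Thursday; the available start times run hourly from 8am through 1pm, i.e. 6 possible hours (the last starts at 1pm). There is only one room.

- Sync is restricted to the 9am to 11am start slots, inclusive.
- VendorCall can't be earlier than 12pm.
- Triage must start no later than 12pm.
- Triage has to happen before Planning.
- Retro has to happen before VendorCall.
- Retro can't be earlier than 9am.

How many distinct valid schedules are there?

Splitting on Planning: it can be 9am (6), 10am (7), 11am (8), 12pm (12), 1pm (12). Listing each branch's schedules as (Retro, Onboarding, Sync, Triage, VendorCall):
Planning=9am: (10am,12pm,11am,8am,1pm) (10am,1pm,11am,8am,12pm) (11am,12pm,10am,8am,1pm) (11am,1pm,10am,8am,12pm) (12pm,10am,11am,8am,1pm) (12pm,11am,10am,8am,1pm) — 6.
Planning=10am: (9am,12pm,11am,8am,1pm) (9am,1pm,11am,8am,12pm) (11am,12pm,9am,8am,1pm) (11am,1pm,9am,8am,12pm) (12pm,8am,11am,9am,1pm) (12pm,9am,11am,8am,1pm) (12pm,11am,9am,8am,1pm) — 7.
Planning=11am: (9am,12pm,10am,8am,1pm) (9am,1pm,10am,8am,12pm) (10am,12pm,9am,8am,1pm) (10am,1pm,9am,8am,12pm) (12pm,8am,9am,10am,1pm) (12pm,8am,10am,9am,1pm) (12pm,9am,10am,8am,1pm) (12pm,10am,9am,8am,1pm) — 8.
Planning=12pm: (9am,8am,10am,11am,1pm) (9am,8am,11am,10am,1pm) (9am,10am,11am,8am,1pm) (9am,11am,10am,8am,1pm) (10am,8am,9am,11am,1pm) (10am,8am,11am,9am,1pm) (10am,9am,11am,8am,1pm) (10am,11am,9am,8am,1pm) (11am,8am,9am,10am,1pm) (11am,8am,10am,9am,1pm) (11am,9am,10am,8am,1pm) (11am,10am,9am,8am,1pm) — 12.
Planning=1pm: (9am,8am,10am,11am,12pm) (9am,8am,11am,10am,12pm) (9am,10am,11am,8am,12pm) (9am,11am,10am,8am,12pm) (10am,8am,9am,11am,12pm) (10am,8am,11am,9am,12pm) (10am,9am,11am,8am,12pm) (10am,11am,9am,8am,12pm) (11am,8am,9am,10am,12pm) (11am,8am,10am,9am,12pm) (11am,9am,10am,8am,12pm) (11am,10am,9am,8am,12pm) — 12.
Summing: 6 + 7 + 8 + 12 + 12 = 45.

45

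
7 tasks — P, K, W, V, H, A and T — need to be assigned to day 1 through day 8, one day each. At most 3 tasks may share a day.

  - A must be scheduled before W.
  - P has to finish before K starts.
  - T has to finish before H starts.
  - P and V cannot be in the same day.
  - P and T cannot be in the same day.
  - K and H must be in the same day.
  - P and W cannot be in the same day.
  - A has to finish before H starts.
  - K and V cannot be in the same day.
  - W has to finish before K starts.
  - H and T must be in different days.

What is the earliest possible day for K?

day 3

Precedence pushes K to at least day 3.
K at day 3 is achievable: H -> day 3; W -> day 2; K -> day 3; P -> day 1; A -> day 1; V -> day 2; T -> day 2.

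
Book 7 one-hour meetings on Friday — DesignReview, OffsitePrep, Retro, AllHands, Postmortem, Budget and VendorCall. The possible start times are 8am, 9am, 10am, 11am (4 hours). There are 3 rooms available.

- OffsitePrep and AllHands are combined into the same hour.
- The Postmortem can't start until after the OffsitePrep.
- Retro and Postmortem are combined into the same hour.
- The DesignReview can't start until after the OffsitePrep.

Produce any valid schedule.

Budget=8am, Retro=9am, AllHands=8am, DesignReview=9am, Postmortem=9am, VendorCall=10am, OffsitePrep=8am

Checking: OffsitePrep(8am) before Postmortem(9am); OffsitePrep(8am) before DesignReview(9am); Retro = Postmortem = 9am; OffsitePrep = AllHands = 8am; max 3 per hour (cap 3).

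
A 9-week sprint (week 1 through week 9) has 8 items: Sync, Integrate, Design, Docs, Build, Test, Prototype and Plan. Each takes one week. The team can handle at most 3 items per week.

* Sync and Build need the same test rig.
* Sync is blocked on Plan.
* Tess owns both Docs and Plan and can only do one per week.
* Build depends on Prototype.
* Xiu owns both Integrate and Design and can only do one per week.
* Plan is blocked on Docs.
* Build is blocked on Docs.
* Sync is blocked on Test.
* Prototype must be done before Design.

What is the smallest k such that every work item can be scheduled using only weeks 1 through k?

3

The precedence chain requires at least 3 distinct weeks.
With at most 3 per week and 8 work items, at least 3 weeks are needed.
3 works (last occupied week: week 3): for example Build -> week 2; Sync -> week 3; Integrate -> week 3; Prototype -> week 1; Design -> week 2; Test -> week 1; Docs -> week 1; Plan -> week 2.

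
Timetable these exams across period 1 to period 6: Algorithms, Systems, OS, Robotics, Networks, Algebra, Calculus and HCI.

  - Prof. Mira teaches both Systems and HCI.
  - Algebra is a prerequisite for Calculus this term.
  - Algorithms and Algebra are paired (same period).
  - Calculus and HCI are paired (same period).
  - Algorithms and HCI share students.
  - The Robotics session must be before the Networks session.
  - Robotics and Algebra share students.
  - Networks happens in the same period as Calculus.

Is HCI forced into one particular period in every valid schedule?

HCI can be period 3 (e.g. OS -> period 1, Calculus -> period 3, Algebra -> period 2, HCI -> period 3, Networks -> period 3, Systems -> period 1, Algorithms -> period 2, Robotics -> period 1) or period 4 (e.g. Robotics=period 1, Algorithms=period 2, OS=period 1, Networks=period 4, Algebra=period 2, HCI=period 4, Calculus=period 4, Systems=period 1).

No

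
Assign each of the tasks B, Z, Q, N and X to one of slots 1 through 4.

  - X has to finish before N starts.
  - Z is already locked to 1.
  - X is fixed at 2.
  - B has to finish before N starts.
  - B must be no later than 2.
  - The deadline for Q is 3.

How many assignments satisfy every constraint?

12

Splitting on B: it can be 1 (6), 2 (6). Listing each branch's schedules as (Z, Q, N, X):
B=1: (1,1,3,2) (1,1,4,2) (1,2,3,2) (1,2,4,2) (1,3,3,2) (1,3,4,2) — 6.
B=2: (1,1,3,2) (1,1,4,2) (1,2,3,2) (1,2,4,2) (1,3,3,2) (1,3,4,2) — 6.
Summing: 6 + 6 = 12.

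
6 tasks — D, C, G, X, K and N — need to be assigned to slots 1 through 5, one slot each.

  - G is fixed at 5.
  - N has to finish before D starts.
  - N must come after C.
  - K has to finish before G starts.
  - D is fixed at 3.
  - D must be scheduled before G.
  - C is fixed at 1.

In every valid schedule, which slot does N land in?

2

C is fixed at 1 and must come before N, so N is at least 2.
D is fixed at 3 and must come after N, so N is at most 2.
So N must be 2.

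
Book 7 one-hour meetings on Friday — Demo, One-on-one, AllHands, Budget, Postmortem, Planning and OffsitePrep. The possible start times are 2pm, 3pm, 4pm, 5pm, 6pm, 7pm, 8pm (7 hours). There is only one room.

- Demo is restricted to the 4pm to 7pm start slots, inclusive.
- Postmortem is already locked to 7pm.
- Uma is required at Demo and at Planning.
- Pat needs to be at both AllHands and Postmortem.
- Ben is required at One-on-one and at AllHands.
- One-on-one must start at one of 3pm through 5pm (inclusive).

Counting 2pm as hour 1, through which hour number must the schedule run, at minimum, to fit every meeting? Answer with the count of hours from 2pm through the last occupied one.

With at most 1 per hour and 7 meetings, at least 7 hours are needed.
Postmortem can't be placed before 7pm — that is hour 6 counting from 2pm — so the schedule must run through at least 6 hours.
7 works (last occupied hour: 8pm): for example One-on-one -> 3pm, OffsitePrep -> 8pm, Planning -> 6pm, Postmortem -> 7pm, AllHands -> 2pm, Budget -> 5pm, Demo -> 4pm.

7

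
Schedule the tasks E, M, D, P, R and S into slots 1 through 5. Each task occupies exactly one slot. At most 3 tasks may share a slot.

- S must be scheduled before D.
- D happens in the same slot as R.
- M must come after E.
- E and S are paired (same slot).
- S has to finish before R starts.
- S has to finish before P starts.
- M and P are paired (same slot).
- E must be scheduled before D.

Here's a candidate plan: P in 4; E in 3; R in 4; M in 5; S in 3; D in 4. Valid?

Invalid. M and P are paired (same slot).

D happens in the same slot as R — holds.
S has to finish before R starts — holds.
E and S are paired (same slot) — holds.
M and P are paired (same slot) — violated.
S has to finish before P starts — holds.
S must be scheduled before D — holds.
M must come after E — holds.
E must be scheduled before D — holds.
At most 3 tasks may share a slot — holds.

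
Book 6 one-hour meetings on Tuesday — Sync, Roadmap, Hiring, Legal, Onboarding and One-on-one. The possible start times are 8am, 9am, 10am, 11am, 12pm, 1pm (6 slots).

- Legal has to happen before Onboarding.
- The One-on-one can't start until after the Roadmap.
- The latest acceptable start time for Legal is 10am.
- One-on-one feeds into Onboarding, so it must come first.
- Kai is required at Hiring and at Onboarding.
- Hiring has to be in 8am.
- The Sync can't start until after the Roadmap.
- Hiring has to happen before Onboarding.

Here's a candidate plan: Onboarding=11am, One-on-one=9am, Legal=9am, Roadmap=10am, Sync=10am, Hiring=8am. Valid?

Kai is required at Hiring and at Onboarding — holds.
Hiring has to happen before Onboarding — holds.
Legal has to happen before Onboarding — holds.
The latest acceptable start time for Legal is 10am — holds.
The Sync can't start until after the Roadmap — violated.
Hiring has to be in 8am — holds.
The One-on-one can't start until after the Roadmap — violated.
One-on-one feeds into Onboarding, so it must come first — holds.

No — it violates: The One-on-one can't start until after the Roadmap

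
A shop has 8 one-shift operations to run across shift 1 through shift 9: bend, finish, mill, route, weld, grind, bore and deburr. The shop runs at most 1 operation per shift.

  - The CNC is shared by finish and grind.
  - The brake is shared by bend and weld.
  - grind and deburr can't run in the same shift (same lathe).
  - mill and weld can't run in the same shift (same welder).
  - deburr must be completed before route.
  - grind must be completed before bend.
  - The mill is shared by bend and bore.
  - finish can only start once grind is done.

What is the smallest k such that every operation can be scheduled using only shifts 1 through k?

The precedence chain requires at least 2 distinct shifts.
With at most 1 per shift and 8 operations, at least 8 shifts are needed.
8 works (last occupied shift: shift 8): for example weld in shift 7; bore in shift 8; deburr in shift 4; route in shift 5; mill in shift 6; finish in shift 3; bend in shift 2; grind in shift 1.

8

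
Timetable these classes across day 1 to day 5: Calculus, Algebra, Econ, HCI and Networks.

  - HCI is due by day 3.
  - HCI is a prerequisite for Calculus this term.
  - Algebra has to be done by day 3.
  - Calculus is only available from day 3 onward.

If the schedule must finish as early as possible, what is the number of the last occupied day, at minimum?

3

The precedence chain requires at least 2 distinct days.
Calculus can't be placed before day 3, so the schedule must run through at least day 3.
3 works (last occupied day: day 3): for example Calculus=day 3, HCI=day 1, Algebra=day 1, Econ=day 1, Networks=day 1.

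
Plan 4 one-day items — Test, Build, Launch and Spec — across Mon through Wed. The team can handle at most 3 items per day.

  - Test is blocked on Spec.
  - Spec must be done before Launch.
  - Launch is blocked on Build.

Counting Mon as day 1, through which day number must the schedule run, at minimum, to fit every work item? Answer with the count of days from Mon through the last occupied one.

2 days

The precedence chain requires at least 2 distinct days.
With at most 3 per day and 4 work items, at least 2 days are needed.
2 works (last occupied day: Tue): for example Test=Tue; Launch=Tue; Spec=Mon; Build=Mon.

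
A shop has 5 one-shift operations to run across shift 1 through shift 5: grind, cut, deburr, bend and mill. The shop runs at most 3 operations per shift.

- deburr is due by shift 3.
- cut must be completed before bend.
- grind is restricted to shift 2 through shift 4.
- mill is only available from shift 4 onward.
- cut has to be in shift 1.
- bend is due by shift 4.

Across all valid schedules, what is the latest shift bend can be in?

Precedence pushes bend to at least shift 2; bend's own window allows nothing later than shift 4.
bend at shift 4 is achievable: deburr -> shift 1; grind -> shift 2; mill -> shift 4; bend -> shift 4; cut -> shift 1.

shift 4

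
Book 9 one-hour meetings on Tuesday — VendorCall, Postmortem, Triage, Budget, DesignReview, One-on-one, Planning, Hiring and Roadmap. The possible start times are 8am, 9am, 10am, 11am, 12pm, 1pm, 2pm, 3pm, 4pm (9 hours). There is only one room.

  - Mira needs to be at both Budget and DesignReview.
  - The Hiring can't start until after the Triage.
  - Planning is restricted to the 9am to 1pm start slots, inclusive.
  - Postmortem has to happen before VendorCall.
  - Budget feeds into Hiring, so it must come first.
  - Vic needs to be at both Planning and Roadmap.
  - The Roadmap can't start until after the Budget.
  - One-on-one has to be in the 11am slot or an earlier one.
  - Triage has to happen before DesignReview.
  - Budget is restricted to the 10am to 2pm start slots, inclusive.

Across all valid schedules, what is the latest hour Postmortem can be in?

Downstream work caps Postmortem at 3pm.
Postmortem at 3pm is achievable: Postmortem in 3pm; Triage in 11am; Hiring in 12pm; Planning in 9am; VendorCall in 4pm; Budget in 10am; DesignReview in 1pm; Roadmap in 2pm; One-on-one in 8am.

3pm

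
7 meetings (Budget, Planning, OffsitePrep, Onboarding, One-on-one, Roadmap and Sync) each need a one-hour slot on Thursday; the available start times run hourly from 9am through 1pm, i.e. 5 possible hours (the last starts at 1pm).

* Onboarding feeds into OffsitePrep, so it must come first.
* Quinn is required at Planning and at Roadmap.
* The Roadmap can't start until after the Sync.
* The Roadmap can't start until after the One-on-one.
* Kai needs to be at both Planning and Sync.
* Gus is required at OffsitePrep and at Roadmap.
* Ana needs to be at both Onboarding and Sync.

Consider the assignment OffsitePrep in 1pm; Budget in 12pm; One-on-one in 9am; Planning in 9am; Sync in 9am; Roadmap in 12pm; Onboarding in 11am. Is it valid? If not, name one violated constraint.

Ana needs to be at both Onboarding and Sync — holds.
The Roadmap can't start until after the Sync — holds.
Kai needs to be at both Planning and Sync — violated.
Quinn is required at Planning and at Roadmap — holds.
Onboarding feeds into OffsitePrep, so it must come first — holds.
Gus is required at OffsitePrep and at Roadmap — holds.
The Roadmap can't start until after the One-on-one — holds.

No — it violates: Kai needs to be at both Planning and Sync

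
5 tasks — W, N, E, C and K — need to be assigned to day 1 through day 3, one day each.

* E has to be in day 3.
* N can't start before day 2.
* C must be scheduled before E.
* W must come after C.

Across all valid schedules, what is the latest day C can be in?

day 2

Downstream work caps C at day 2.
C at day 2 is achievable: E -> day 3, N -> day 2, K -> day 1, C -> day 2, W -> day 3.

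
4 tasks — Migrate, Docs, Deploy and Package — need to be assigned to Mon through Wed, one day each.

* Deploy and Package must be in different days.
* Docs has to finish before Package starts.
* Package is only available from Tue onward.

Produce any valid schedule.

Package in Tue, Docs in Mon, Migrate in Mon, Deploy in Mon

Checking: Docs(Mon) before Package(Tue); Deploy(Mon) != Package(Tue); Package=Tue in [Tue,Wed].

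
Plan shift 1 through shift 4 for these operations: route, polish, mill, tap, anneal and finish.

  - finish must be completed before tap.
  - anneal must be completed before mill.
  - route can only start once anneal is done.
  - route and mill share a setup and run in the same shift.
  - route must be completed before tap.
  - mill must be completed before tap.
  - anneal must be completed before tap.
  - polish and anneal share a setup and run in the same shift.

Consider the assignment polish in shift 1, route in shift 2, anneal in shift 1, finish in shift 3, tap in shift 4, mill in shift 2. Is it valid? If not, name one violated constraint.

Yes

route can only start once anneal is done — holds.
route must be completed before tap — holds.
finish must be completed before tap — holds.
mill must be completed before tap — holds.
route and mill share a setup and run in the same shift — holds.
anneal must be completed before tap — holds.
anneal must be completed before mill — holds.
polish and anneal share a setup and run in the same shift — holds.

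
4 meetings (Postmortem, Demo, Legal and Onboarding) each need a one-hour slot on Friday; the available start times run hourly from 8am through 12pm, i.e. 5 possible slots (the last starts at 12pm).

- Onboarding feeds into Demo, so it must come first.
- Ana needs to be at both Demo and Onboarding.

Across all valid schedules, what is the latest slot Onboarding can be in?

11am

Downstream work caps Onboarding at 11am.
Onboarding at 11am is achievable: Demo -> 12pm, Postmortem -> 8am, Legal -> 8am, Onboarding -> 11am.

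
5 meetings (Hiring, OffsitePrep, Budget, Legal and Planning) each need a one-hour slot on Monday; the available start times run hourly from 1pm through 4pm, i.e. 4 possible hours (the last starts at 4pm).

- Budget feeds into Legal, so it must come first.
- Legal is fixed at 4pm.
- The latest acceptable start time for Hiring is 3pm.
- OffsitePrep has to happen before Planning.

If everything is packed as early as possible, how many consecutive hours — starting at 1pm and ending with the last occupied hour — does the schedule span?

4 hours

The precedence chain requires at least 2 distinct hours.
Legal can't be placed before 4pm — that is hour 4 counting from 1pm — so the schedule must run through at least 4 hours.
4 works (last occupied hour: 4pm): for example Hiring -> 1pm; Legal -> 4pm; Budget -> 1pm; OffsitePrep -> 1pm; Planning -> 2pm.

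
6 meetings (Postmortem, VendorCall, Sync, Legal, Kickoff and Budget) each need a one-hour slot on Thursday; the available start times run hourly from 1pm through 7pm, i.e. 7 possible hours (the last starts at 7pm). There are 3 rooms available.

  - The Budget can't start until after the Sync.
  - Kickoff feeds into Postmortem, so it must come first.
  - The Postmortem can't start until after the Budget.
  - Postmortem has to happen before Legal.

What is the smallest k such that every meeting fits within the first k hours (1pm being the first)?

The precedence chain requires at least 4 distinct hours.
With at most 3 per hour and 6 meetings, at least 2 hours are needed.
4 works (last occupied hour: 4pm): for example Legal -> 4pm; Budget -> 2pm; VendorCall -> 1pm; Kickoff -> 1pm; Postmortem -> 3pm; Sync -> 1pm.

4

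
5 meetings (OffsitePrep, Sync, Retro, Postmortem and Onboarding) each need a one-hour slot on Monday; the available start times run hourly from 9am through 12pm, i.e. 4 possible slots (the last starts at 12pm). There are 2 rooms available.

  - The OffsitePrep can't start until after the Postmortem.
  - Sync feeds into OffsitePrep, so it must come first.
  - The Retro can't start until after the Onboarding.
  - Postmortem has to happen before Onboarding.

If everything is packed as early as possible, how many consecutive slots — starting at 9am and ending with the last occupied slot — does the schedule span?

The precedence chain requires at least 3 distinct slots.
With at most 2 per slot and 5 meetings, at least 3 slots are needed.
3 works (last occupied slot: 11am): for example Onboarding=10am, Retro=11am, Postmortem=9am, OffsitePrep=10am, Sync=9am.

3 slots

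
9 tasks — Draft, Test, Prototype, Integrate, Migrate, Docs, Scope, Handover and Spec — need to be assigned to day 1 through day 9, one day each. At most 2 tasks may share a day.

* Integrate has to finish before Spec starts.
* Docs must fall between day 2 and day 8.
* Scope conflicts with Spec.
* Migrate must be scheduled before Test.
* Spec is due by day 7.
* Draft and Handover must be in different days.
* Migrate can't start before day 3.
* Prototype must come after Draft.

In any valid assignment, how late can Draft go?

day 8

Downstream work caps Draft at day 8.
Draft at day 8 is achievable: Migrate -> day 3; Prototype -> day 9; Docs -> day 2; Integrate -> day 1; Scope -> day 1; Handover -> day 3; Test -> day 4; Spec -> day 2; Draft -> day 8.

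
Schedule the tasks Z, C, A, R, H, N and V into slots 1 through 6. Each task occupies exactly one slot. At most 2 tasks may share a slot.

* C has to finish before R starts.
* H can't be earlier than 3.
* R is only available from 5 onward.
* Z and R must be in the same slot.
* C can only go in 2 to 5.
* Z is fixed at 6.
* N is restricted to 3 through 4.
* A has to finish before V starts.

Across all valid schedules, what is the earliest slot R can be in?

R is available from 5; R must be in the same slot as Z, which can't be before 6, so R is at least 6.
R at 6 is achievable: R=6, A=1, N=3, V=2, H=3, Z=6, C=2.

6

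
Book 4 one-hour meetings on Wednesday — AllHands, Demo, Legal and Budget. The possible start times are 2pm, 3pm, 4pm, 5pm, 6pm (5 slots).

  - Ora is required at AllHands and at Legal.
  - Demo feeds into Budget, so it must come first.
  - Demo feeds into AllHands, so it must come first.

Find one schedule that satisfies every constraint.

Legal in 2pm; Budget in 3pm; Demo in 2pm; AllHands in 3pm

Checking: Demo(2pm) before AllHands(3pm); Demo(2pm) before Budget(3pm); AllHands(3pm) != Legal(2pm).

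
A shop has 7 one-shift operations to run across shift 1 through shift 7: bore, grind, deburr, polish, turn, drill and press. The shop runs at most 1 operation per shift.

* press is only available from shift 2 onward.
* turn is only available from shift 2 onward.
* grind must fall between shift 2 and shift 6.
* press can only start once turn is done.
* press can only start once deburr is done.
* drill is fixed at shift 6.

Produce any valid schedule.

drill -> shift 6; bore -> shift 5; deburr -> shift 1; polish -> shift 7; turn -> shift 3; press -> shift 4; grind -> shift 2

Checking: turn(shift 3) before press(shift 4); deburr(shift 1) before press(shift 4); turn=shift 3 in [shift 2,shift 7]; drill=shift 6 in [shift 6,shift 6]; press=shift 4 in [shift 2,shift 7]; grind=shift 2 in [shift 2,shift 6]; max 1 per shift (cap 1).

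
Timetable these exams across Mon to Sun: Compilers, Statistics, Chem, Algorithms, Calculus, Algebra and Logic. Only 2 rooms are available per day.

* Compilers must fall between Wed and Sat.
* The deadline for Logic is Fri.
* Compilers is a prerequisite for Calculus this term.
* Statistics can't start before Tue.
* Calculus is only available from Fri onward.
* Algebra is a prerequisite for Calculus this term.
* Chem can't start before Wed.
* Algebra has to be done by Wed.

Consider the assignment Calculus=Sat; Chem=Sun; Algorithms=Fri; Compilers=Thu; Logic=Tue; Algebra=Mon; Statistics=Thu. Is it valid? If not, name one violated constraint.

Algebra is a prerequisite for Calculus this term — holds.
Calculus is only available from Fri onward — holds.
Compilers is a prerequisite for Calculus this term — holds.
The deadline for Logic is Fri — holds.
Only 2 rooms are available per day — holds.
Algebra has to be done by Wed — holds.
Compilers must fall between Wed and Sat — holds.
Chem can't start before Wed — holds.
Statistics can't start before Tue — holds.

Yes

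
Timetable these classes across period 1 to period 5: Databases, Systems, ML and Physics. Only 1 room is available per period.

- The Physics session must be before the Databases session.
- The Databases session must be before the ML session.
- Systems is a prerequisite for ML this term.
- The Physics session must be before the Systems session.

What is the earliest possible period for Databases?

period 2

Precedence pushes Databases to at least period 2; downstream work caps Databases at period 4.
Databases at period 2 is achievable: Databases in period 2; ML in period 4; Systems in period 3; Physics in period 1.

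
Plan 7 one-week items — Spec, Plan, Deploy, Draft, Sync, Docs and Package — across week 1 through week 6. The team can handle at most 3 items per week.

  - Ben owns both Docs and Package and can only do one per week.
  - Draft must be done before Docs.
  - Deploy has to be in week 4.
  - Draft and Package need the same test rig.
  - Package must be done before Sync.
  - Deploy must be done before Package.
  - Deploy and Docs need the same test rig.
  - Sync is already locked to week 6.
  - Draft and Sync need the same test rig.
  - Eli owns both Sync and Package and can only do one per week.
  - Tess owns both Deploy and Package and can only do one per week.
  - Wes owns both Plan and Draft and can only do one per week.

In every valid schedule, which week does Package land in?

Deploy is fixed at week 4 and must come before Package, so Package is at least week 5.
Sync is fixed at week 6 and must come after Package, so Package is at most week 5.
So Package must be week 5.

week 5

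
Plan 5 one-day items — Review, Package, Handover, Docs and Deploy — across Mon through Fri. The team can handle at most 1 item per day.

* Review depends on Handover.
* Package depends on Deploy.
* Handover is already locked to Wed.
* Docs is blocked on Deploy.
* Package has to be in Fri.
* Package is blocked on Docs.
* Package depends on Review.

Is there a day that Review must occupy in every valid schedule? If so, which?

Handover is fixed at Wed and must come before Review, so Review is at least Thu.
Package is fixed at Fri and must come after Review, so Review is at most Thu.
So Review must be Thu.

Thu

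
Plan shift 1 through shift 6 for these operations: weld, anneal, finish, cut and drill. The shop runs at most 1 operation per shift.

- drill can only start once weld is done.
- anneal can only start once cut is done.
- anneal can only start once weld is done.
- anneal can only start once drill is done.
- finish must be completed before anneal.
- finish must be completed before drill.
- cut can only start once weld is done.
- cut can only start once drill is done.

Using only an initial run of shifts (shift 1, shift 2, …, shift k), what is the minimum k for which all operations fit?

5

The precedence chain requires at least 4 distinct shifts.
With at most 1 per shift and 5 operations, at least 5 shifts are needed.
5 works (last occupied shift: shift 5): for example weld in shift 1; finish in shift 2; drill in shift 3; cut in shift 4; anneal in shift 5.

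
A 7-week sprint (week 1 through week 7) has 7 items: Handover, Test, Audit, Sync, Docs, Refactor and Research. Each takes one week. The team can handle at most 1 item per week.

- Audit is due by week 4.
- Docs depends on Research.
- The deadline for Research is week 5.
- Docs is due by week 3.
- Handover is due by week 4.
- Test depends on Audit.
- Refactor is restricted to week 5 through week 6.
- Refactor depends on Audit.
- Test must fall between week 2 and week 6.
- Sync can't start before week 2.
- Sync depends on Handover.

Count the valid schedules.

12

Splitting on Handover: it can be week 1 (2), week 2 (2), week 3 (2), week 4 (6). Listing each branch's schedules as (Test, Audit, Sync, Docs, Refactor, Research) by week number:
Handover=week 1: (5,4,7,3,6,2) (6,4,7,3,5,2) — 2.
Handover=week 2: (5,4,7,3,6,1) (6,4,7,3,5,1) — 2.
Handover=week 3: (5,4,7,2,6,1) (6,4,7,2,5,1) — 2.
Handover=week 4: (5,1,7,3,6,2) (5,2,7,3,6,1) (5,3,7,2,6,1) (6,1,7,3,5,2) (6,2,7,3,5,1) (6,3,7,2,5,1) — 6.
Summing: 2 + 2 + 2 + 6 = 12.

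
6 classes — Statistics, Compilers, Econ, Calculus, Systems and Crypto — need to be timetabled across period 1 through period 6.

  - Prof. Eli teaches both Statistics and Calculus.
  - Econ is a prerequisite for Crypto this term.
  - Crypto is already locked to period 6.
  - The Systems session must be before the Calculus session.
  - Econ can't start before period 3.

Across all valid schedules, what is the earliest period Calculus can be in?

Precedence pushes Calculus to at least period 2.
Calculus at period 2 is achievable: Systems in period 1, Econ in period 3, Statistics in period 1, Calculus in period 2, Crypto in period 6, Compilers in period 1.

period 2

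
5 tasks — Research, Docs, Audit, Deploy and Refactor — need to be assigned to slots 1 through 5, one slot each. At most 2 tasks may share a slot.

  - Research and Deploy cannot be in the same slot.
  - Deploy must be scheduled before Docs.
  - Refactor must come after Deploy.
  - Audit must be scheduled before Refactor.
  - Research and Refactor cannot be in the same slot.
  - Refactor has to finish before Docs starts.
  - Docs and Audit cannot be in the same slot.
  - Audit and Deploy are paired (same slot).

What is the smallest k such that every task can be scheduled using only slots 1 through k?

3

The precedence chain requires at least 3 distinct slots.
With at most 2 per slot and 5 tasks, at least 3 slots are needed.
3 works (last occupied slot: 3): for example Audit -> 1; Research -> 3; Docs -> 3; Refactor -> 2; Deploy -> 1.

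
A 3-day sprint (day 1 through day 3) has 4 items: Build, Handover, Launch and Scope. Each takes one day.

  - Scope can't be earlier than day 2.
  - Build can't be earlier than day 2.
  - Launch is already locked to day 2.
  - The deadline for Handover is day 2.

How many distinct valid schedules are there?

8

Splitting on Build: it can be day 2 (4), day 3 (4). Listing each branch's schedules as (Handover, Launch, Scope) by day number:
Build=day 2: (1,2,2) (1,2,3) (2,2,2) (2,2,3) — 4.
Build=day 3: (1,2,2) (1,2,3) (2,2,2) (2,2,3) — 4.
Summing: 4 + 4 = 8.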